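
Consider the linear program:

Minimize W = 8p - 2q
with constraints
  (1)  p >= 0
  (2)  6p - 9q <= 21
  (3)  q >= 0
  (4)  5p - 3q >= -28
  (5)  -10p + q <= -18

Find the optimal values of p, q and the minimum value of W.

Vertices and W = 8p - 2q:
  (7/2, 0) → W = 28
  (9/5, 0) → W = 72/5
  (82/25, 74/5) → W = -84/25
The feasible region is unbounded (it extends along (3, 2), (3, 5)), but W strictly increases along every unbounded feasible direction, so there is no improving ray and the minimum is attained at a vertex.

p = 82/25, q = 74/5, minimum W = -84/25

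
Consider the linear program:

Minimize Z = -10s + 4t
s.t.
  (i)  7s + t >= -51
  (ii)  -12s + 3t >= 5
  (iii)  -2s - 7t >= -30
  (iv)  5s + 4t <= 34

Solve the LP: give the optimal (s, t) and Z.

Vertices and Z = -10s + 4t:
  (-158/33, -577/33) → Z = -728/33
  (-387/47, 312/47) → Z = 5118/47
  (11/18, 37/9) → Z = 31/3

At the optimal vertex, 7s + t = -51 and -12s + 3t = 5.
Solving simultaneously gives s = -158/33, t = -577/33.

s = -158/33, t = -577/33, minimum Z = -728/33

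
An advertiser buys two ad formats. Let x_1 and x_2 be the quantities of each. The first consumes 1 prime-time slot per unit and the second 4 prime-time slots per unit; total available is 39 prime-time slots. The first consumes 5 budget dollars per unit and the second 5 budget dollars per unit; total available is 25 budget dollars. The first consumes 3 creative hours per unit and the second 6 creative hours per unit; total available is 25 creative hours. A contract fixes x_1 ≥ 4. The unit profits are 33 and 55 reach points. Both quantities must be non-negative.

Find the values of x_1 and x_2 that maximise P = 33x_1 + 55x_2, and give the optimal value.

Vertices and P = 33x_1 + 55x_2:
  (5, 0) → P = 165
  (4, 0) → P = 132
  (4, 1) → P = 187

x_1 = 4, x_2 = 1, maximum P = 187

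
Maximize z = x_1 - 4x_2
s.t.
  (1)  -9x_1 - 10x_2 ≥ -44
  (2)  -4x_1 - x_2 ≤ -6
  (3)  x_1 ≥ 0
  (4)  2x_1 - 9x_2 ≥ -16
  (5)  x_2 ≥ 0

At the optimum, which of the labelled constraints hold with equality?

(1) and (5)

Extreme points and z = x_1 - 4x_2:
  (236/101, 232/101) → z = -692/101
  (44/9, 0) → z = 44/9
  (1, 2) → z = -7
  (3/2, 0) → z = 3/2

The maximum is at (44/9, 0). Substituting into each constraint, equality holds for (1) and (5); the remaining constraints have slack.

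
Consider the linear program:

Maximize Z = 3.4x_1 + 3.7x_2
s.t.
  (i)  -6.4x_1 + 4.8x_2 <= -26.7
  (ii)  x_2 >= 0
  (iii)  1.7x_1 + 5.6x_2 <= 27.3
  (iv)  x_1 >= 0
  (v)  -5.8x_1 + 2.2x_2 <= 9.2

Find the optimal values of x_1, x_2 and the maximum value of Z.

x_1 = 273/17, x_2 = 0, maximum Z = 273/5

Vertices and Z = 3.4x_1 + 3.7x_2:
  (267/64, 0) → Z = 4539/320
  (3507/550, 12933/4400) → Z = 57297/1760
  (273/17, 0) → Z = 273/5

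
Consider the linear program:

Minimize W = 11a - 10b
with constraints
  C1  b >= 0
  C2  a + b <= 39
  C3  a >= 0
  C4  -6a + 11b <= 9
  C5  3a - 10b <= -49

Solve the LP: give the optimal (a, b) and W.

Corner points and W = 11a - 10b:
  (420/17, 243/17) → W = 2190/17
  (341/13, 166/13) → W = 2091/13
  (449/27, 89/9) → W = 2269/27

The binding constraints are -6a + 11b = 9 and 3a - 10b = -49.
Solving simultaneously gives a = 449/27, b = 89/9.

a = 449/27, b = 89/9, minimum W = 2269/27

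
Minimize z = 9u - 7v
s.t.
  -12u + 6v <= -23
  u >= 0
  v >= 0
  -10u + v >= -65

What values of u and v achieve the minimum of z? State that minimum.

u = 367/48, v = 275/24, minimum z = -547/48

The binding constraints are -12u + 6v = -23 and -10u + v = -65.
Solving simultaneously gives u = 367/48, v = 275/24.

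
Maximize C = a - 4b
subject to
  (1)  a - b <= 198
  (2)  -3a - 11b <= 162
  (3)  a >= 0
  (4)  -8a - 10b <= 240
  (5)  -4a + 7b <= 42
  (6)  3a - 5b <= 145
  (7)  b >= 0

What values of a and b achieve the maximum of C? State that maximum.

Vertices and C = a - 4b:
  (476, 278) → C = -636
  (845/2, 449/2) → C = -951/2
  (0, 6) → C = -24
  (0, 0) → C = 0
  (145/3, 0) → C = 145/3

The binding constraints are 3a - 5b = 145 and b = 0.
Solving simultaneously gives a = 145/3, b = 0.

a = 145/3, b = 0, maximum C = 145/3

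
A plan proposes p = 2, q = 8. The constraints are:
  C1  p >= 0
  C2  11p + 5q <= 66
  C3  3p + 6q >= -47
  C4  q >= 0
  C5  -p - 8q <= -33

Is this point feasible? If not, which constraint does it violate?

feasible

C1: 2 ≥ 0 ✓
C2: 62 ≤ 66 ✓
C3: 54 ≥ -47 ✓
C4: 8 ≥ 0 ✓
C5: -66 ≤ -33 ✓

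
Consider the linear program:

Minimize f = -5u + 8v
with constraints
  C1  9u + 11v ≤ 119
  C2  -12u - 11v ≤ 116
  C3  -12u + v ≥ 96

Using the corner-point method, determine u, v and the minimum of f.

u = -293/36, v = -5/3, minimum f = 985/36

The optimum lies where -12u - 11v = 116 and -12u + v = 96.
Solving simultaneously gives u = -293/36, v = -5/3.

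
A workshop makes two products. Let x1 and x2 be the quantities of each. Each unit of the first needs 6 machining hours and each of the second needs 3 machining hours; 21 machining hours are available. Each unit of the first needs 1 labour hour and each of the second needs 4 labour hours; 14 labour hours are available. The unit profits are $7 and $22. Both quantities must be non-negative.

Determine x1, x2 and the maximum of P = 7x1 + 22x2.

Corner points and P = 7x1 + 22x2:
  (0, 0) → P = 0
  (0, 7/2) → P = 77
  (7/2, 0) → P = 49/2
  (2, 3) → P = 80

x1 = 2, x2 = 3, maximum P = 80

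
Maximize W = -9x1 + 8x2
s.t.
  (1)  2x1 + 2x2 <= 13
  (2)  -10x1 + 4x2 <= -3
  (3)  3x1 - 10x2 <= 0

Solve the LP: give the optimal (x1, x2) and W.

x1 = 29/14, x2 = 31/7, maximum W = 235/14

Extreme points and W = -9x1 + 8x2:
  (29/14, 31/7) → W = 235/14
  (5, 3/2) → W = -33
  (15/44, 9/88) → W = -9/4

The binding constraints are 2x1 + 2x2 = 13 and -10x1 + 4x2 = -3.
Solving simultaneously gives x1 = 29/14, x2 = 31/7.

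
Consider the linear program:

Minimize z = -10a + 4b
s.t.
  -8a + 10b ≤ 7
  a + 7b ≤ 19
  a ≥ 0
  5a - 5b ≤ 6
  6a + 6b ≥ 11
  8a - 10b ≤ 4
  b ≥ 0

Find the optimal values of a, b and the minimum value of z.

Corner points and z = -10a + 4b:
  (47/22, 53/22) → z = -129/11
  (17/27, 65/54) → z = -40/27
  (109/33, 74/33) → z = -794/33
  (67/54, 16/27) → z = -271/27

a = 109/33, b = 74/33, minimum z = -794/33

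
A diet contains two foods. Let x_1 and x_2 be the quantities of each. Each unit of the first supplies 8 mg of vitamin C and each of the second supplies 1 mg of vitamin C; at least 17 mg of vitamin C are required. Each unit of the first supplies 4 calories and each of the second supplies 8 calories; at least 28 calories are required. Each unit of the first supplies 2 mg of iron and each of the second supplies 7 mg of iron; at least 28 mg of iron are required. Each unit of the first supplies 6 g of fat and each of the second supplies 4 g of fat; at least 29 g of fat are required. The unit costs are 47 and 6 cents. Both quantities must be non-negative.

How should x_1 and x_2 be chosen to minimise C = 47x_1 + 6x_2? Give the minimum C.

Extreme points and C = 47x_1 + 6x_2:
  (0, 17) → C = 102
  (14, 0) → C = 658
  (3/2, 5) → C = 201/2
  (91/34, 55/17) → C = 4937/34
The feasible region is unbounded (it extends along (0, 1), (1, 0)), but C strictly increases along every unbounded feasible direction, so there is no improving ray and the minimum is attained at a vertex.

At the optimal vertex, 8x_1 + x_2 = 17 and 6x_1 + 4x_2 = 29.
Solving simultaneously gives x_1 = 3/2, x_2 = 5.

x_1 = 3/2, x_2 = 5, minimum C = 201/2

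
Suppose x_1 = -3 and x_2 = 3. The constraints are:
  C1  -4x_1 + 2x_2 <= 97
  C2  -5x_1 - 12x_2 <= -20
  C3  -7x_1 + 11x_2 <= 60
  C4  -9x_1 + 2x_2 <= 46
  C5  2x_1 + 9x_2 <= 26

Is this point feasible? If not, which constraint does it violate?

feasible

C1: 18 ≤ 97 ✓
C2: -21 ≤ -20 ✓
C3: 54 ≤ 60 ✓
C4: 33 ≤ 46 ✓
C5: 21 ≤ 26 ✓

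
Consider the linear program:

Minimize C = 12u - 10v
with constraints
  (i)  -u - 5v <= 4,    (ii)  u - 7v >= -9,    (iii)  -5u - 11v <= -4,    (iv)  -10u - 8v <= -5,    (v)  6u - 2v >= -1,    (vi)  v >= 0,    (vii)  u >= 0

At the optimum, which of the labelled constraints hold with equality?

Extreme points and C = 12u - 10v:
  (11/40, 53/40) → C = -199/20
  (23/70, 3/14) → C = 9/5
  (4/5, 0) → C = 48/5
  (1/34, 10/17) → C = -94/17
The feasible region is unbounded (it extends along (7, 1), (1, 0)), but C strictly increases along every unbounded feasible direction, so there is no improving ray and the minimum is attained at a vertex.

The minimum is at (11/40, 53/40). Substituting into each constraint, equality holds for (ii) and (v); the remaining constraints have slack.

(ii) and (v)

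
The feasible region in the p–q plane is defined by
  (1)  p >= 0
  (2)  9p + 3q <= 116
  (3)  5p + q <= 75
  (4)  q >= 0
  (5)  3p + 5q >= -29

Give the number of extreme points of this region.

3

Pairwise boundary intersections that survive every other constraint:
  (0, 116/3)
  (0, 0)
  (116/9, 0)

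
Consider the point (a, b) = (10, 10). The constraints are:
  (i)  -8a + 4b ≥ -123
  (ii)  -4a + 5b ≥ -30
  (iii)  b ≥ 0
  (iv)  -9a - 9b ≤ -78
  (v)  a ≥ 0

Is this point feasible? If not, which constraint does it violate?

(i): -40 ≥ -123 ✓
(ii): 10 ≥ -30 ✓
(iii): 10 ≥ 0 ✓
(iv): -180 ≤ -78 ✓
(v): 10 ≥ 0 ✓

feasible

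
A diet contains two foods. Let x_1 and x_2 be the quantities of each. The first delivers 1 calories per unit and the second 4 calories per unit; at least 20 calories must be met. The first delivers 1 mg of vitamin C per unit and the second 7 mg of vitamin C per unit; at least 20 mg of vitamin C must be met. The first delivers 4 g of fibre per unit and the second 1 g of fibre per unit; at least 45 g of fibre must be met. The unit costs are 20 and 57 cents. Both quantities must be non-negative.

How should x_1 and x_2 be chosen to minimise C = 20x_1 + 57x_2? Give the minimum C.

Extreme points and C = 20x_1 + 57x_2:
  (0, 45) → C = 2565
  (20, 0) → C = 400
  (32/3, 7/3) → C = 1039/3
The feasible region is unbounded (it extends along (0, 1), (1, 0)), but C strictly increases along every unbounded feasible direction, so there is no improving ray and the minimum is attained at a vertex.

At the optimal vertex, x_1 + 4x_2 = 20 and 4x_1 + x_2 = 45.
Solving simultaneously gives x_1 = 32/3, x_2 = 7/3.

x_1 = 32/3, x_2 = 7/3, minimum C = 1039/3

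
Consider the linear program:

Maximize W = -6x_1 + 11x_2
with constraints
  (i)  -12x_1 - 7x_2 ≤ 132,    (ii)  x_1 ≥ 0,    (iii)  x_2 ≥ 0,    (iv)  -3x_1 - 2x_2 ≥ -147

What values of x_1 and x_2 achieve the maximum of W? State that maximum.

Vertices and W = -6x_1 + 11x_2:
  (0, 0) → W = 0
  (0, 147/2) → W = 1617/2
  (49, 0) → W = -294

The optimum lies where x_1 = 0 and -3x_1 - 2x_2 = -147.
Solving simultaneously gives x_1 = 0, x_2 = 147/2.

x_1 = 0, x_2 = 147/2, maximum W = 1617/2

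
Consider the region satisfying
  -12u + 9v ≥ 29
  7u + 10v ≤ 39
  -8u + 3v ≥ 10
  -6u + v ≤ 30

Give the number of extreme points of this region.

4

Pairwise boundary intersections that survive every other constraint:
  (-1/12, 28/9)
  (-241/42, -31/7)
  (17/101, 382/101)
  (-261/67, 444/67)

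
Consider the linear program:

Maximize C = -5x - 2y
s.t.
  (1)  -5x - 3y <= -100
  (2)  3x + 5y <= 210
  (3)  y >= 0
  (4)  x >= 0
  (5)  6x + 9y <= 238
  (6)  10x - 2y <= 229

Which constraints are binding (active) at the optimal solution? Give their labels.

(1) and (5)

Feasible corners and C = -5x - 2y:
  (20, 0) → C = -100
  (62/9, 590/27) → C = -2110/27
  (229/10, 0) → C = -229/2
  (2537/102, 503/51) → C = -4899/34

The maximum is at (62/9, 590/27). Substituting into each constraint, equality holds for (1) and (5); the remaining constraints have slack.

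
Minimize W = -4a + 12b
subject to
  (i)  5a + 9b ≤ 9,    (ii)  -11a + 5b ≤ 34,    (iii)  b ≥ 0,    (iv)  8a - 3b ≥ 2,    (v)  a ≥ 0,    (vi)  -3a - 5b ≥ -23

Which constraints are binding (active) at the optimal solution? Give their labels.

Extreme points and W = -4a + 12b:
  (9/5, 0) → W = -36/5
  (15/29, 62/87) → W = 188/29
  (1/4, 0) → W = -1

The minimum is at (9/5, 0). Substituting into each constraint, equality holds for (i) and (iii); the remaining constraints have slack.

(i) and (iii)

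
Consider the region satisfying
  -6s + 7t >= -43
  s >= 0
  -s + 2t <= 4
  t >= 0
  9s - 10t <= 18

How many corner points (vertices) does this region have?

The feasible vertices (each the meet of two boundaries and inside every other half-plane) are:
  (0, 2)
  (0, 0)
  (19/2, 27/4)
  (2, 0)

4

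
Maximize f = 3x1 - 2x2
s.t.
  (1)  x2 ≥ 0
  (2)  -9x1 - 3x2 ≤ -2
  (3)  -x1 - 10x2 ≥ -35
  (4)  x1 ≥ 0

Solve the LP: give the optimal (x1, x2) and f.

x1 = 35, x2 = 0, maximum f = 105

Feasible corners and f = 3x1 - 2x2:
  (2/9, 0) → f = 2/3
  (35, 0) → f = 105
  (0, 2/3) → f = -4/3
  (0, 7/2) → f = -7

The optimum lies where x2 = 0 and -x1 - 10x2 = -35.
Solving simultaneously gives x1 = 35, x2 = 0.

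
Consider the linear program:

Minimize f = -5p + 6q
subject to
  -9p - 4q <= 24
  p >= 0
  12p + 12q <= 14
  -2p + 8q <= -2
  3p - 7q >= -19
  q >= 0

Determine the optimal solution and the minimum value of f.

p = 7/6, q = 0, minimum f = -35/6

Feasible corners and f = -5p + 6q:
  (17/15, 1/30) → f = -82/15
  (7/6, 0) → f = -35/6
  (1, 0) → f = -5

The binding constraints are 12p + 12q = 14 and q = 0.
Solving simultaneously gives p = 7/6, q = 0.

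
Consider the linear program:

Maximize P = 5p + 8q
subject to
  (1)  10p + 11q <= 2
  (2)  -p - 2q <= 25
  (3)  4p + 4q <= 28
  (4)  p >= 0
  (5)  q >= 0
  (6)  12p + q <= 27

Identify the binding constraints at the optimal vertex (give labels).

(1) and (4)

Extreme points and P = 5p + 8q:
  (0, 2/11) → P = 16/11
  (1/5, 0) → P = 1
  (0, 0) → P = 0

The maximum is at (0, 2/11). Substituting into each constraint, equality holds for (1) and (4); the remaining constraints have slack.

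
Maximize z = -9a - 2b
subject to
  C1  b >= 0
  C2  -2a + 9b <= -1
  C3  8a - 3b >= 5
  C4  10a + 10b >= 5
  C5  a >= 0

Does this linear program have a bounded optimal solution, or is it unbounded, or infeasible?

bounded optimum

Extreme points and z = -9a - 2b:
  (5/8, 0) → z = -45/8
  (7/11, 1/33) → z = -191/33
The feasible region has finitely many vertices and no improving ray; the maximum is -45/8 at (5/8, 0).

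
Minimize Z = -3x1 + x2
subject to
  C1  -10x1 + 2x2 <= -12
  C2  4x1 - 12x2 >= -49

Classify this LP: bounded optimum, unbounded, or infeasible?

From the feasible point (121/56, 269/56), moving in the direction (12, 4) keeps every constraint satisfied while Z decreases without bound.

unbounded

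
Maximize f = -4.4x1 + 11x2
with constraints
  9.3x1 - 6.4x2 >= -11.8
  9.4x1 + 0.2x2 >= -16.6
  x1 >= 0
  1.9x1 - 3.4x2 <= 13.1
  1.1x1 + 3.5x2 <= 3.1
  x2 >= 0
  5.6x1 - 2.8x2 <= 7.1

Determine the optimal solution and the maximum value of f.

x1 = 0, x2 = 31/35, maximum f = 341/35

The optimum lies where x1 = 0 and 1.1x1 + 3.5x2 = 3.1.
Solving simultaneously gives x1 = 0, x2 = 31/35.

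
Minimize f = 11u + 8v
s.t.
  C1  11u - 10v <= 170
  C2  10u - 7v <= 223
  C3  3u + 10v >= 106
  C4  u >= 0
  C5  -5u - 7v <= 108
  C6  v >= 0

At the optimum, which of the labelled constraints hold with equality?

Feasible corners and f = 11u + 8v:
  (1040/23, 753/23) → f = 17464/23
  (138/7, 164/35) → f = 8902/35
  (0, 53/5) → f = 424/5
The feasible region is unbounded (it extends along (0, 1), (7, 10)), but f strictly increases along every unbounded feasible direction, so there is no improving ray and the minimum is attained at a vertex.

The minimum is at (0, 53/5). Substituting into each constraint, equality holds for C3 and C4; the remaining constraints have slack.

C3 and C4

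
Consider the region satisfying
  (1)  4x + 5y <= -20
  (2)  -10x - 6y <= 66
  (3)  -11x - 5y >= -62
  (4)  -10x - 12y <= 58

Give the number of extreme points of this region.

4

Pairwise boundary intersections that survive every other constraint:
  (-105/13, 32/13)
  (82/7, -468/35)
  (-37/5, 4/3)
  (517/41, -629/41)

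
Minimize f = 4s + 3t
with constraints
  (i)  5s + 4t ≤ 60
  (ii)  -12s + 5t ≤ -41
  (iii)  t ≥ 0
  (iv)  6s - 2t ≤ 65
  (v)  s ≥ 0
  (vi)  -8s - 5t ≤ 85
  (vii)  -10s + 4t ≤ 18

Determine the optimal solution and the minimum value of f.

s = 41/12, t = 0, minimum f = 41/3

Feasible corners and f = 4s + 3t:
  (464/73, 515/73) → f = 3401/73
  (190/17, 35/34) → f = 1625/34
  (41/12, 0) → f = 41/3
  (65/6, 0) → f = 130/3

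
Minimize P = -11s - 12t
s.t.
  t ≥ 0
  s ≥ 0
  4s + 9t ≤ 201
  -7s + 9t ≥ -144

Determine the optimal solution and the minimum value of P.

s = 345/11, t = 277/33, minimum P = -4903/11

Corner points and P = -11s - 12t:
  (0, 0) → P = 0
  (144/7, 0) → P = -1584/7
  (0, 67/3) → P = -268
  (345/11, 277/33) → P = -4903/11

The binding constraints are 4s + 9t = 201 and -7s + 9t = -144.
Solving simultaneously gives s = 345/11, t = 277/33.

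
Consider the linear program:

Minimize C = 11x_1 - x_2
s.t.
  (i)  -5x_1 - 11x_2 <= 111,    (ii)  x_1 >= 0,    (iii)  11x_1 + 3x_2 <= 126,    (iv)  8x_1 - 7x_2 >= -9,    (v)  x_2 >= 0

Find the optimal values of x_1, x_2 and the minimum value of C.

Feasible corners and C = 11x_1 - x_2:
  (0, 9/7) → C = -9/7
  (0, 0) → C = 0
  (855/101, 1107/101) → C = 8298/101
  (126/11, 0) → C = 126

x_1 = 0, x_2 = 9/7, minimum C = -9/7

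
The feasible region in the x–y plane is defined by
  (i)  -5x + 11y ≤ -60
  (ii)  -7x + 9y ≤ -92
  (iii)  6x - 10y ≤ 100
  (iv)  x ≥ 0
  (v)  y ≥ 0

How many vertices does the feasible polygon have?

4

The feasible vertices (each the meet of two boundaries and inside every other half-plane) are:
  (59/4, 5/4)
  (125/4, 35/4)
  (92/7, 0)
  (50/3, 0)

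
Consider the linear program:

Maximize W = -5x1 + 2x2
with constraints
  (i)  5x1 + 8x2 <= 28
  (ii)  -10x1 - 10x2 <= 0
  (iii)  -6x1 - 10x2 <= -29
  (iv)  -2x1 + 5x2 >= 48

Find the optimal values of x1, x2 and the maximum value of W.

Vertices and W = -5x1 + 2x2:
  (-28/3, 28/3) → W = 196/3
  (-244/41, 296/41) → W = 1812/41
  (-29/4, 29/4) → W = 203/4
  (-67/10, 173/25) → W = 2367/50

x1 = -28/3, x2 = 28/3, maximum W = 196/3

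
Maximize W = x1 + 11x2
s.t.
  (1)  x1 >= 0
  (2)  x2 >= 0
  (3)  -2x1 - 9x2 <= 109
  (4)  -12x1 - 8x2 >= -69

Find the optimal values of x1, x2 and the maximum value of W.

x1 = 0, x2 = 69/8, maximum W = 759/8

Corner points and W = x1 + 11x2:
  (0, 0) → W = 0
  (0, 69/8) → W = 759/8
  (23/4, 0) → W = 23/4

The binding constraints are x1 = 0 and -12x1 - 8x2 = -69.
Solving simultaneously gives x1 = 0, x2 = 69/8.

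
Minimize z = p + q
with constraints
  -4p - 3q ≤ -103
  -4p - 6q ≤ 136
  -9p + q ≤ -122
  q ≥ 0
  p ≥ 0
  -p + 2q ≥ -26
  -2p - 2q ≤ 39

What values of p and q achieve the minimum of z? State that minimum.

The feasible region is unbounded (it extends along (2, 1), (1, 9)), but z strictly increases along every unbounded feasible direction, so there is no improving ray and the minimum is attained at a vertex.

p = 103/4, q = 0, minimum z = 103/4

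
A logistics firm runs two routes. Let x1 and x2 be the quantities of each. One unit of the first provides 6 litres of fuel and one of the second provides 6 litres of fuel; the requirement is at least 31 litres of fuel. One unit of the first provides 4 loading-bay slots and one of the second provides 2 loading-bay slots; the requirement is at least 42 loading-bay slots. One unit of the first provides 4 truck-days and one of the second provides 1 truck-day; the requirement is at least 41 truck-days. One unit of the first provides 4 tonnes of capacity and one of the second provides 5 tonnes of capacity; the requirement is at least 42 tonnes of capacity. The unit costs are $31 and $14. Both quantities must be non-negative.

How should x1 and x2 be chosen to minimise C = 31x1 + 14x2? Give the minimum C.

x1 = 10, x2 = 1, minimum C = 324

Corner points and C = 31x1 + 14x2:
  (0, 41) → C = 574
  (21/2, 0) → C = 651/2
  (10, 1) → C = 324
The feasible region is unbounded (it extends along (0, 1), (1, 0)), but C strictly increases along every unbounded feasible direction, so there is no improving ray and the minimum is attained at a vertex.

The binding constraints are 4x1 + 2x2 = 42 and 4x1 + x2 = 41.
Solving simultaneously gives x1 = 10, x2 = 1.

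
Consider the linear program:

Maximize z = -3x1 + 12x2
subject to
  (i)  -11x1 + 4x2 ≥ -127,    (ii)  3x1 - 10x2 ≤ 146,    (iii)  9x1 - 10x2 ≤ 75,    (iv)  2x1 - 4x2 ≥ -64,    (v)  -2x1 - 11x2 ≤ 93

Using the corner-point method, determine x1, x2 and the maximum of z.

Vertices and z = -3x1 + 12x2:
  (485/37, 159/37) → z = 453/37
  (191/9, 479/18) → z = 767/3
  (-15/17, -141/17) → z = -1647/17
  (-538/15, -29/15) → z = 422/5

x1 = 191/9, x2 = 479/18, maximum z = 767/3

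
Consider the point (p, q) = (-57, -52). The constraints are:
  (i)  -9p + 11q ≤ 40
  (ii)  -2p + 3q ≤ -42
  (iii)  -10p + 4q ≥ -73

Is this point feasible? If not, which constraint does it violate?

feasible

(i): -59 ≤ 40 ✓
(ii): -42 ≤ -42 ✓
(iii): 362 ≥ -73 ✓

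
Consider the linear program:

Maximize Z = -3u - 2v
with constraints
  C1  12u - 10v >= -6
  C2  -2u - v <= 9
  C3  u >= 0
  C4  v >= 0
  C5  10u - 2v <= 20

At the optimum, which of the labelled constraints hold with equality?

C3 and C4

Extreme points and Z = -3u - 2v:
  (0, 3/5) → Z = -6/5
  (53/19, 75/19) → Z = -309/19
  (0, 0) → Z = 0
  (2, 0) → Z = -6

The maximum is at (0, 0). Substituting into each constraint, equality holds for C3 and C4; the remaining constraints have slack.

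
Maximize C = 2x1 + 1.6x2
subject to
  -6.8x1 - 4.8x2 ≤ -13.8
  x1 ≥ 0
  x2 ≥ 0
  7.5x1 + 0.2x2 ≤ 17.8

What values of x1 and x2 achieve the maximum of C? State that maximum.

x1 = 0, x2 = 89, maximum C = 142.4

At the optimal vertex, x1 = 0 and 7.5x1 + 0.2x2 = 17.8.
Solving simultaneously gives x1 = 0, x2 = 89.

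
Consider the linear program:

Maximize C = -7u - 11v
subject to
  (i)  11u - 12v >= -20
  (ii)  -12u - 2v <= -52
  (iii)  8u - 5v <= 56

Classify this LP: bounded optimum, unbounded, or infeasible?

bounded optimum

Extreme points and C = -7u - 11v:
  (292/83, 406/83) → C = -6510/83
  (772/41, 776/41) → C = -340
  (93/19, -64/19) → C = 53/19
The feasible region has finitely many vertices and no improving ray; the maximum is 53/19 at (93/19, -64/19).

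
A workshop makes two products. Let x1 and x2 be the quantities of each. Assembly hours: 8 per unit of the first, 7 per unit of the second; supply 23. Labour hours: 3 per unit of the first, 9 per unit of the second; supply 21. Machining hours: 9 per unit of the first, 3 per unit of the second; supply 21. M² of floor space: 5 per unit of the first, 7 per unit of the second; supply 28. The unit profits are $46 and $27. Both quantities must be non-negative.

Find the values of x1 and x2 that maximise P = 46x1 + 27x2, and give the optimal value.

x1 = 2, x2 = 1, maximum P = 119

Feasible corners and P = 46x1 + 27x2:
  (0, 0) → P = 0
  (0, 7/3) → P = 63
  (7/3, 0) → P = 322/3
  (20/17, 33/17) → P = 1811/17
  (2, 1) → P = 119

The binding constraints are 8x1 + 7x2 = 23 and 9x1 + 3x2 = 21.
Solving simultaneously gives x1 = 2, x2 = 1.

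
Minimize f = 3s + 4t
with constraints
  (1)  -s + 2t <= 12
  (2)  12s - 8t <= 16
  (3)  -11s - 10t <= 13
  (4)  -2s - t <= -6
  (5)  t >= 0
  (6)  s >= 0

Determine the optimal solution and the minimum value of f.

Corner points and f = 3s + 4t:
  (8, 10) → f = 64
  (0, 6) → f = 24
  (16/7, 10/7) → f = 88/7

s = 16/7, t = 10/7, minimum f = 88/7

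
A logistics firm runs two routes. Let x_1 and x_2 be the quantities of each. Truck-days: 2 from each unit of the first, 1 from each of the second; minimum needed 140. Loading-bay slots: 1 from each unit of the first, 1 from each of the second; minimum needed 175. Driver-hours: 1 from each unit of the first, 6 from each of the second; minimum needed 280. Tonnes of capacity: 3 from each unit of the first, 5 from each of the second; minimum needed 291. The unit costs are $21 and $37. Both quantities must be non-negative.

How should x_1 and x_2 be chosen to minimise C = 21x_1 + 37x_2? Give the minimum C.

Feasible corners and C = 21x_1 + 37x_2:
  (0, 175) → C = 6475
  (280, 0) → C = 5880
  (154, 21) → C = 4011
The feasible region is unbounded (it extends along (0, 1), (1, 0)), but C strictly increases along every unbounded feasible direction, so there is no improving ray and the minimum is attained at a vertex.

x_1 = 154, x_2 = 21, minimum C = 4011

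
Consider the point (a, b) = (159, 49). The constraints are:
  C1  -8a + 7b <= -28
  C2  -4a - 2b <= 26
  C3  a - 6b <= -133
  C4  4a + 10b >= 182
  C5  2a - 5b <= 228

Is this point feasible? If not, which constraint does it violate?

feasible

C1: -929 ≤ -28 ✓
C2: -734 ≤ 26 ✓
C3: -135 ≤ -133 ✓
C4: 1126 ≥ 182 ✓
C5: 73 ≤ 228 ✓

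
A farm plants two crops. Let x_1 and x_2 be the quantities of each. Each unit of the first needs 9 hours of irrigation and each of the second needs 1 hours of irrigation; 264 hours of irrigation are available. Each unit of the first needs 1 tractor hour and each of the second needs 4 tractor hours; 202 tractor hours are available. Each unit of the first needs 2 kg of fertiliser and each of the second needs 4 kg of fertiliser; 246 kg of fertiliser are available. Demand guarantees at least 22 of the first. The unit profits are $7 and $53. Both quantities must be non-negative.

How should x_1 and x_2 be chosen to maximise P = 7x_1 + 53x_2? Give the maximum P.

x_1 = 22, x_2 = 45, maximum P = 2539

Vertices and P = 7x_1 + 53x_2:
  (88/3, 0) → P = 616/3
  (22, 0) → P = 154
  (122/5, 222/5) → P = 2524
  (22, 45) → P = 2539

At the optimal vertex, x_1 + 4x_2 = 202 and x_1 = 22.
Solving simultaneously gives x_1 = 22, x_2 = 45.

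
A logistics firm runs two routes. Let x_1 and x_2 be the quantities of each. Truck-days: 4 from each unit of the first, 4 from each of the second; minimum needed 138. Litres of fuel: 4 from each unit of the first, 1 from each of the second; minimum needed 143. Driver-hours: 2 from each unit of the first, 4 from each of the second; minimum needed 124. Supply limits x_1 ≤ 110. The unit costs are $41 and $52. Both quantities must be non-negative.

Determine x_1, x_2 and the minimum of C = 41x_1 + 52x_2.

x_1 = 32, x_2 = 15, minimum C = 2092

Feasible corners and C = 41x_1 + 52x_2:
  (0, 143) → C = 7436
  (62, 0) → C = 2542
  (110, 0) → C = 4510
  (32, 15) → C = 2092
The feasible region is unbounded (it extends along (0, 1)), but C strictly increases along every unbounded feasible direction, so there is no improving ray and the minimum is attained at a vertex.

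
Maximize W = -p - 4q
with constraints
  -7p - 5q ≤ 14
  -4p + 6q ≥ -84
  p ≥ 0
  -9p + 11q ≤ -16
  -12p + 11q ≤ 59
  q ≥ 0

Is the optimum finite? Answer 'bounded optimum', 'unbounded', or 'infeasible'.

bounded optimum

Feasible corners and W = -p - 4q:
  (21, 0) → W = -21
  (16/9, 0) → W = -16/9
The feasible region has finitely many vertices and no improving ray; the maximum is -16/9 at (16/9, 0).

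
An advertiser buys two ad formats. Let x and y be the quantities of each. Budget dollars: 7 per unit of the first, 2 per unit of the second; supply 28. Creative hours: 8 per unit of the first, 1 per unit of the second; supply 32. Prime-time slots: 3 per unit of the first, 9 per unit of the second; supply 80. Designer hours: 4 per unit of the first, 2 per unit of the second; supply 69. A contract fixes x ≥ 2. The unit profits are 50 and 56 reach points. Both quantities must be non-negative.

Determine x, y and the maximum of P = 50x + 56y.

Corner points and P = 50x + 56y:
  (4, 0) → P = 200
  (2, 0) → P = 100
  (2, 7) → P = 492

x = 2, y = 7, maximum P = 492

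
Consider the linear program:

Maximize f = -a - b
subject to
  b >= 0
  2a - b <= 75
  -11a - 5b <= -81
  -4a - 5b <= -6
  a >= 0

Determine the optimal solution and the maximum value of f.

a = 81/11, b = 0, maximum f = -81/11

Corner points and f = -a - b:
  (75/2, 0) → f = -75/2
  (81/11, 0) → f = -81/11
  (0, 81/5) → f = -81/5
The feasible region is unbounded (it extends along (0, 1), (1, 2)), but f strictly decreases along every unbounded feasible direction, so there is no improving ray and the maximum is attained at a vertex.

The optimum lies where b = 0 and -11a - 5b = -81.
Solving simultaneously gives a = 81/11, b = 0.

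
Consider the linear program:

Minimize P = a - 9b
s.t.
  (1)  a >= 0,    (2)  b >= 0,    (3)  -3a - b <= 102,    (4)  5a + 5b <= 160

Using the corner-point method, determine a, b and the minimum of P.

a = 0, b = 32, minimum P = -288

Feasible corners and P = a - 9b:
  (0, 0) → P = 0
  (0, 32) → P = -288
  (32, 0) → P = 32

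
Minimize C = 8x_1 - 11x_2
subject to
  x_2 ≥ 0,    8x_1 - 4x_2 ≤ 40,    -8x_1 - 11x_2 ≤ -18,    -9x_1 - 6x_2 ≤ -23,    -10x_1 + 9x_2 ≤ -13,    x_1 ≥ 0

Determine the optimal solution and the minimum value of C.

Vertices and C = 8x_1 - 11x_2:
  (5, 0) → C = 40
  (23/9, 0) → C = 184/9
  (77/8, 37/4) → C = -99/4
  (95/47, 113/141) → C = 1037/141

x_1 = 77/8, x_2 = 37/4, minimum C = -99/4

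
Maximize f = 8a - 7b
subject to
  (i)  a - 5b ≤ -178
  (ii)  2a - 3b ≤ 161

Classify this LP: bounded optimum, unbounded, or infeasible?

unbounded

From the feasible point (1339/7, 517/7), moving in the direction (3, 2) keeps every constraint satisfied while f increases without bound.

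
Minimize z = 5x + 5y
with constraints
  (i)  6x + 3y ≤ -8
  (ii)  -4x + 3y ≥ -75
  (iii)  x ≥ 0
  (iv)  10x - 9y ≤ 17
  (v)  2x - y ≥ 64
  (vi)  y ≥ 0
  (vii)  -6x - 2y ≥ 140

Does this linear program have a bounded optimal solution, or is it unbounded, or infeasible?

infeasible

The boundaries y = 0 and -6x - 2y = 140 meet at (-70/3, 0), but that point violates x ≥ 0. Every candidate vertex is excluded by some other constraint, so the feasible region is empty.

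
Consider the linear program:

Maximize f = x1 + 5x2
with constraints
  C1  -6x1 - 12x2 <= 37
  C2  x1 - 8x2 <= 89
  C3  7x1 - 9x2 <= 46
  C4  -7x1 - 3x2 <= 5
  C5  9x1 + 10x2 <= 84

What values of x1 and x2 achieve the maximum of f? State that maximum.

Feasible corners and f = x1 + 5x2:
  (73/46, -535/138) → f = -1228/69
  (17/22, -229/66) → f = -547/33
  (1216/151, 174/151) → f = 2086/151
  (-302/43, 633/43) → f = 2863/43

x1 = -302/43, x2 = 633/43, maximum f = 2863/43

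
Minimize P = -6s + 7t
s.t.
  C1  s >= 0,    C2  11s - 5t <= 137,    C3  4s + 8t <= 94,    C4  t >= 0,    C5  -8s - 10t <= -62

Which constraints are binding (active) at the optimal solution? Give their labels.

C2 and C4

Corner points and P = -6s + 7t:
  (0, 47/4) → P = 329/4
  (0, 31/5) → P = 217/5
  (29/2, 9/2) → P = -111/2
  (137/11, 0) → P = -822/11
  (31/4, 0) → P = -93/2

The minimum is at (137/11, 0). Substituting into each constraint, equality holds for C2 and C4; the remaining constraints have slack.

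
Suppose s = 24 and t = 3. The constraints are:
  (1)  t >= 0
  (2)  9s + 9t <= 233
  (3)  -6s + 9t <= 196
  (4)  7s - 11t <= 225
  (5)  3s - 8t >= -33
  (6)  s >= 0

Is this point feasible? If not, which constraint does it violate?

Constraint (2): 9s + 9t = 243, which is not ≤ 233. All other constraints are satisfied.

not feasible — violates (2)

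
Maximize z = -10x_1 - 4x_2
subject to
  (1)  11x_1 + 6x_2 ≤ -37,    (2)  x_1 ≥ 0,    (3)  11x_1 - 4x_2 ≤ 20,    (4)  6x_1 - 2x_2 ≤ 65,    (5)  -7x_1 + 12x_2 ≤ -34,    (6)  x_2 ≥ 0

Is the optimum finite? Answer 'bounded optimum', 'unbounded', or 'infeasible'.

infeasible

The boundaries -7x_1 + 12x_2 = -34 and x_2 = 0 meet at (34/7, 0), but that point violates 11x_1 + 6x_2 ≤ -37. Every candidate vertex is excluded by some other constraint, so the feasible region is empty.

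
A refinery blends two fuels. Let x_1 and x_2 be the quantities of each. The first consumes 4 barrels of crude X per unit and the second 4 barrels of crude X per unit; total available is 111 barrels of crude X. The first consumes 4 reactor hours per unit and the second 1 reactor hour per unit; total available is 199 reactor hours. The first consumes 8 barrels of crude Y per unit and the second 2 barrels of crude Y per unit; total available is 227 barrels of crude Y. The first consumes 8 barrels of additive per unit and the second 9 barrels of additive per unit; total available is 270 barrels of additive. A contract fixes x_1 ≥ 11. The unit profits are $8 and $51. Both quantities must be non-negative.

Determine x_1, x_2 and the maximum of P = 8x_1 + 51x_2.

x_1 = 11, x_2 = 67/4, maximum P = 3769/4

Corner points and P = 8x_1 + 51x_2:
  (111/4, 0) → P = 222
  (11, 0) → P = 88
  (11, 67/4) → P = 3769/4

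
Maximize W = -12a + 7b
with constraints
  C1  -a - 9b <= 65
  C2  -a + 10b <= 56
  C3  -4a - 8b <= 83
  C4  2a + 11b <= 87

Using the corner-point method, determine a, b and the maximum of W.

Corner points and W = -12a + 7b:
  (-227/28, -177/28) → W = 1485/28
  (214, -31) → W = -2785
  (-213/8, 47/16) → W = 5441/16
  (254/31, 199/31) → W = -1655/31

a = -213/8, b = 47/16, maximum W = 5441/16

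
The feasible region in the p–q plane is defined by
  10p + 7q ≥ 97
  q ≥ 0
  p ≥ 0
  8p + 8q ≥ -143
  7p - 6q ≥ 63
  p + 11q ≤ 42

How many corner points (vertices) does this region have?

4

Of the 15 pairwise boundary intersections, those satisfying every inequality are:
  (97/10, 0)
  (1023/109, 49/109)
  (42, 0)
  (945/83, 231/83)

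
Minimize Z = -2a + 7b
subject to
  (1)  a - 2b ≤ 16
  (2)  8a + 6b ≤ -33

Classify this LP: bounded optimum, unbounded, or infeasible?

From the feasible point (15/11, -161/22), moving in the direction (-2, -1) keeps every constraint satisfied while Z decreases without bound.

unbounded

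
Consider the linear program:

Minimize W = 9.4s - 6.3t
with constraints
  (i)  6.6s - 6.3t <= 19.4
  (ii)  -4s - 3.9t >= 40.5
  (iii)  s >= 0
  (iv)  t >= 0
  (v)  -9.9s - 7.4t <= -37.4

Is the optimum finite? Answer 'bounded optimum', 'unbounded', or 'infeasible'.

The boundaries 6.6s - 6.3t = 19.4 and -9.9s - 7.4t = -37.4 meet at (37918/11121, 166/337), but that point violates -4s - 3.9t ≥ 40.5. Every candidate vertex is excluded by some other constraint, so the feasible region is empty.

infeasible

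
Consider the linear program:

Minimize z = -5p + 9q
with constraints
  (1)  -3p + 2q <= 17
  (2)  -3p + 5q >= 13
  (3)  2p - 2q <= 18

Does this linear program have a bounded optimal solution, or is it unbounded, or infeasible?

bounded optimum

Extreme points and z = -5p + 9q:
  (-59/9, -4/3) → z = 187/9
  (29, 20) → z = 35
The feasible region has finitely many vertices and no improving ray; the minimum is 187/9 at (-59/9, -4/3).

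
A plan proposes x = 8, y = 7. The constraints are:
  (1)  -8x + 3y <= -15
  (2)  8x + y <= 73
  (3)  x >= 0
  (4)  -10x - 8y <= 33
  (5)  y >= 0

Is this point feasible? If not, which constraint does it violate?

feasible

(1): -43 ≤ -15 ✓
(2): 71 ≤ 73 ✓
(3): 8 ≥ 0 ✓
(4): -136 ≤ 33 ✓
(5): 7 ≥ 0 ✓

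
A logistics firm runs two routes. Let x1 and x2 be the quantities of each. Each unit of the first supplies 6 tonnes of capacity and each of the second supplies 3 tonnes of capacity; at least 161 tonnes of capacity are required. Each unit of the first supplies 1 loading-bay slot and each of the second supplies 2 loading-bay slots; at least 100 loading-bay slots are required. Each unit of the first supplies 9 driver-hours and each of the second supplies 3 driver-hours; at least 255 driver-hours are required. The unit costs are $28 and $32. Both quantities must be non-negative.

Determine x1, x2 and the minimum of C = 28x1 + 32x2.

Extreme points and C = 28x1 + 32x2:
  (0, 85) → C = 2720
  (100, 0) → C = 2800
  (14, 43) → C = 1768
The feasible region is unbounded (it extends along (0, 1), (1, 0)), but C strictly increases along every unbounded feasible direction, so there is no improving ray and the minimum is attained at a vertex.

The optimum lies where x1 + 2x2 = 100 and 9x1 + 3x2 = 255.
Solving simultaneously gives x1 = 14, x2 = 43.

x1 = 14, x2 = 43, minimum C = 1768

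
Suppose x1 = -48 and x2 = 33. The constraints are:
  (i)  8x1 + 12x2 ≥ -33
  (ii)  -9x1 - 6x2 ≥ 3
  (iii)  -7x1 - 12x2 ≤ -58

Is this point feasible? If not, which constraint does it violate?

feasible

(i): 12 ≥ -33 ✓
(ii): 234 ≥ 3 ✓
(iii): -60 ≤ -58 ✓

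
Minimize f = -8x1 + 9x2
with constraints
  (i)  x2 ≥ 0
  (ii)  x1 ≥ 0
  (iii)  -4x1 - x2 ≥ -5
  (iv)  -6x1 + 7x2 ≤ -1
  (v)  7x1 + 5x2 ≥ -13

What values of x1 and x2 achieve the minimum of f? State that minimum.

Extreme points and f = -8x1 + 9x2:
  (5/4, 0) → f = -10
  (1/6, 0) → f = -4/3
  (18/17, 13/17) → f = -27/17

x1 = 5/4, x2 = 0, minimum f = -10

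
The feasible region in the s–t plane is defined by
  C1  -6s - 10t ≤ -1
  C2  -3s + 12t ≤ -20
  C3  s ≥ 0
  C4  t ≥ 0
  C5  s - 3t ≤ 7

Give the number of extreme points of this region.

Intersecting each pair of boundary lines and keeping only the points that satisfy every inequality leaves:
  (20/3, 0)
  (8, 1/3)
  (7, 0)

3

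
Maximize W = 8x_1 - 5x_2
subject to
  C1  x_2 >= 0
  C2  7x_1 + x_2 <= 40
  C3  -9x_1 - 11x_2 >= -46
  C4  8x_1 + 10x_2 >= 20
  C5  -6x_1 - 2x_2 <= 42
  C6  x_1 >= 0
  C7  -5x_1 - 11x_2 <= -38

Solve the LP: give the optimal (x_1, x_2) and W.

x_1 = 2, x_2 = 28/11, maximum W = 36/11

Vertices and W = 8x_1 - 5x_2:
  (0, 46/11) → W = -230/11
  (2, 28/11) → W = 36/11
  (0, 38/11) → W = -190/11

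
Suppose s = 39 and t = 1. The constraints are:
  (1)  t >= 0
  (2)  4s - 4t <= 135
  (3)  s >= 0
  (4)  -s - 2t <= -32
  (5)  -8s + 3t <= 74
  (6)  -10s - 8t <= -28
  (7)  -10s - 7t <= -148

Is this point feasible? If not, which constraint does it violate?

not feasible — violates (2)

Constraint (2): 4s - 4t = 152, which is not ≤ 135. All other constraints are satisfied.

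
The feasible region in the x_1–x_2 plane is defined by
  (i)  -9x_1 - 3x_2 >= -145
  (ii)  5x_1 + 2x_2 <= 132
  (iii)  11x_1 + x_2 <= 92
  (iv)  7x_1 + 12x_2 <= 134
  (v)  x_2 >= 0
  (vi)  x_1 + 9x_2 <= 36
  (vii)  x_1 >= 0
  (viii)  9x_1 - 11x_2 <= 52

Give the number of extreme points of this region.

Of the 28 pairwise boundary intersections, those satisfying every inequality are:
  (396/49, 152/49)
  (532/65, 128/65)
  (0, 0)
  (52/9, 0)
  (0, 4)

5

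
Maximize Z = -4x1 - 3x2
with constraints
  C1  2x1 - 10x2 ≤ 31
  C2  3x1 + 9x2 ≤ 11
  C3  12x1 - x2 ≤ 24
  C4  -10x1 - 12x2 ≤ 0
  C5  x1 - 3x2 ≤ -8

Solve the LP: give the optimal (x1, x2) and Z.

Feasible corners and Z = -4x1 - 3x2:
  (-22/9, 55/27) → Z = 11/3
  (-13/6, 35/18) → Z = 17/6
  (-16/7, 40/21) → Z = 24/7

At the optimal vertex, 3x1 + 9x2 = 11 and -10x1 - 12x2 = 0.
Solving simultaneously gives x1 = -22/9, x2 = 55/27.

x1 = -22/9, x2 = 55/27, maximum Z = 11/3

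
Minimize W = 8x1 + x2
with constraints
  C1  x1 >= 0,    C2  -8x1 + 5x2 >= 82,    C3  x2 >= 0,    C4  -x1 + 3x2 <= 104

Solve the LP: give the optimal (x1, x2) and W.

x1 = 0, x2 = 82/5, minimum W = 82/5

Extreme points and W = 8x1 + x2:
  (0, 82/5) → W = 82/5
  (0, 104/3) → W = 104/3
  (274/19, 750/19) → W = 2942/19

The optimum lies where x1 = 0 and -8x1 + 5x2 = 82.
Solving simultaneously gives x1 = 0, x2 = 82/5.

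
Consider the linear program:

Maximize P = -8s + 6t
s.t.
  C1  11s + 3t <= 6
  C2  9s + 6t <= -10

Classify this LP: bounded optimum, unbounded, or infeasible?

unbounded

From the feasible point (22/13, -164/39), moving in the direction (-6, 9) keeps every constraint satisfied while P increases without bound.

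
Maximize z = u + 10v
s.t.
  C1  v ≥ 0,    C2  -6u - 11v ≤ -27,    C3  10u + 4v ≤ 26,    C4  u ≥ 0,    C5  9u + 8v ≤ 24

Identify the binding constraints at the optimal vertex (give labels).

Vertices and z = u + 10v:
  (0, 27/11) → z = 270/11
  (16/17, 33/17) → z = 346/17
  (0, 3) → z = 30

The maximum is at (0, 3). Substituting into each constraint, equality holds for C4 and C5; the remaining constraints have slack.

C4 and C5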